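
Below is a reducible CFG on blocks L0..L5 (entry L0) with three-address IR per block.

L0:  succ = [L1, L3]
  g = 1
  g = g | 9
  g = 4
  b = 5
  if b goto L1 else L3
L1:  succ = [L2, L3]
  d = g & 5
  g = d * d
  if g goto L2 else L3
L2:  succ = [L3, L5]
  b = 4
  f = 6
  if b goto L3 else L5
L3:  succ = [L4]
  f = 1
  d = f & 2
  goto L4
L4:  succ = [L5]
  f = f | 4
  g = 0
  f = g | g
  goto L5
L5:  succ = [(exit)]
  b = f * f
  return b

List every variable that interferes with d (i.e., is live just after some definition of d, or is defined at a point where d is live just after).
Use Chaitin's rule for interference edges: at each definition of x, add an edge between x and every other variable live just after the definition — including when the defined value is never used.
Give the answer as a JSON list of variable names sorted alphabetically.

Answer: ["f"]

Working:
Per-block:
  L0 def {b,g} use ∅
  L1 def {d,g} use {g}
  L2 def {b,f} use ∅
  L3 def {d,f} use ∅
  L4 def {f,g} use {f}
  L5 def {b} use {f}

Backward fixpoint:
  L0: in=∅ out={g}
  L1: in={g} out=∅
  L2: in=∅ out={f}
  L3: in=∅ out={f}
  L4: in={f} out={f}
  L5: in={f} out=∅

Interfere edges:
  b↔{f,g}
  d↔{f}
  f↔{b,d}
  g↔{b}

N(d) = ["f"]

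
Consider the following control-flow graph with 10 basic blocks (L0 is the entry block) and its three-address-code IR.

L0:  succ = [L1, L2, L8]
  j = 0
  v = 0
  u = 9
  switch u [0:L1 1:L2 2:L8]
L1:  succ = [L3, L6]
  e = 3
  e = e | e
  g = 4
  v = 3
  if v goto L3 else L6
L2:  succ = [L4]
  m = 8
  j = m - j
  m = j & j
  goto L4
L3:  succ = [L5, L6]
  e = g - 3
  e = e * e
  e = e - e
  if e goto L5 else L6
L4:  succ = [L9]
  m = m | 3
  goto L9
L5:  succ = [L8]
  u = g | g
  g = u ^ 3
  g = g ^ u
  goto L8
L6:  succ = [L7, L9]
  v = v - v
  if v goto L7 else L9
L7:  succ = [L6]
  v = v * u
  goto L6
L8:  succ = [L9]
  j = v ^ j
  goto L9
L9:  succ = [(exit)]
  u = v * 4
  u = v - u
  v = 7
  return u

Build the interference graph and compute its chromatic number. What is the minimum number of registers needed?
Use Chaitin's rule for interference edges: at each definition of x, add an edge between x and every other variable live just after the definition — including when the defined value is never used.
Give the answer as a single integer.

Block summaries:
  L0 def {j,u,v} use ∅
  L1 def {e,g,v} use ∅
  L2 def {j,m} use {j}
  L3 def {e} use {g}
  L4 def {m} use {m}
  L5 def {g,u} use {g}
  L6 def {v} use {v}
  L7 def {v} use {u,v}
  L8 def {j} use {j,v}
  L9 def {u,v} use {v}

Backward fixpoint:
  L0: in=∅ out={j,u,v}
  L1: in={j,u} out={g,j,u,v}
  L2: in={j,v} out={m,v}
  L3: in={g,j,u,v} out={g,j,u,v}
  L4: in={m,v} out={v}
  L5: in={g,j,v} out={j,v}
  L6: in={u,v} out={u,v}
  L7: in={u,v} out={u,v}
  L8: in={j,v} out={v}
  L9: in={v} out=∅

Conflict graph:
  e↔{g,j,u,v}
  g↔{e,j,u,v}
  j↔{e,g,m,u,v}
  m↔{j,v}
  u↔{e,g,j,v}
  v↔{e,g,j,m,u}

Colouring:
  clique {e,g,j,u,v} ⇒ need ≥ 5
  assign e→R2 g→R3 j→R0 m→R2 u→R4 v→R1 — no edge inside a register ⇒ χ ≤ 5
  χ = 5

Answer: 5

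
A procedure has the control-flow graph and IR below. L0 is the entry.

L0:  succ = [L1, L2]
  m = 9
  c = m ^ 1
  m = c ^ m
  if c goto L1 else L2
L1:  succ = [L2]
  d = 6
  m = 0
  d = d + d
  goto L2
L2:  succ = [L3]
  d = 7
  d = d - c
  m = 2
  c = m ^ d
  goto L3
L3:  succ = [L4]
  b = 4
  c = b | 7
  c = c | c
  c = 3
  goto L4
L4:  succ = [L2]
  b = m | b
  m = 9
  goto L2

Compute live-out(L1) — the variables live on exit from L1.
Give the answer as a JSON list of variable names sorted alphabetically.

Per-block:
  L0 def {c,m} use ∅
  L1 def {d,m} use ∅
  L2 def {c,d,m} use {c}
  L3 def {b,c} use ∅
  L4 def {b,m} use {b,m}

Backward fixpoint:
  live L0: ∅→{c}
  live L1: {c}→{c}
  live L2: {c}→{m}
  live L3: {m}→{b,c,m}
  live L4: {b,c,m}→{c}

live-out(L1) = ["c"]

Answer: ["c"]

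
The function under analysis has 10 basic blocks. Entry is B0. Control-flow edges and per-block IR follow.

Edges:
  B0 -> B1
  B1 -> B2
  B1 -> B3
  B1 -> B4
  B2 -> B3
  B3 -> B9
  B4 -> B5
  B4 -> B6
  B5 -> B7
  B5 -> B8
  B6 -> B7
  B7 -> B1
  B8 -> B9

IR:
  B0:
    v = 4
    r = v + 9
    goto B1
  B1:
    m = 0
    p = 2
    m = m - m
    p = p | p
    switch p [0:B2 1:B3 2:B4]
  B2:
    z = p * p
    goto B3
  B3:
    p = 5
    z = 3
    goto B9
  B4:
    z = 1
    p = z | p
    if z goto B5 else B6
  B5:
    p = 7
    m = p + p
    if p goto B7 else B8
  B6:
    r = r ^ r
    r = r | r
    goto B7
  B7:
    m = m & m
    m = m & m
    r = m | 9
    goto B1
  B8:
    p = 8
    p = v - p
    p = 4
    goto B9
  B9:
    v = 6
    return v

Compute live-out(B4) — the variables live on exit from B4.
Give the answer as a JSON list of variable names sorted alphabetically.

Answer: ["m", "r", "v"]

Derivation:
Per-block:
  B0: def={r,v} ue=∅
  B1: def={m,p} ue=∅
  B2: def={z} ue={p}
  B3: def={p,z} ue=∅
  B4: def={p,z} ue={p}
  B5: def={m,p} ue=∅
  B6: def={r} ue={r}
  B7: def={m,r} ue={m}
  B8: def={p} ue={v}
  B9: def={v} ue=∅

Live sets:
  live B0: ∅→{r,v}
  live B1: {r,v}→{m,p,r,v}
  live B2: {p}→∅
  live B3: ∅→∅
  live B4: {m,p,r,v}→{m,r,v}
  live B5: {v}→{m,v}
  live B6: {m,r,v}→{m,v}
  live B7: {m,v}→{r,v}
  live B8: {v}→∅
  live B9: ∅→∅

live-out(B4) = ["m", "r", "v"]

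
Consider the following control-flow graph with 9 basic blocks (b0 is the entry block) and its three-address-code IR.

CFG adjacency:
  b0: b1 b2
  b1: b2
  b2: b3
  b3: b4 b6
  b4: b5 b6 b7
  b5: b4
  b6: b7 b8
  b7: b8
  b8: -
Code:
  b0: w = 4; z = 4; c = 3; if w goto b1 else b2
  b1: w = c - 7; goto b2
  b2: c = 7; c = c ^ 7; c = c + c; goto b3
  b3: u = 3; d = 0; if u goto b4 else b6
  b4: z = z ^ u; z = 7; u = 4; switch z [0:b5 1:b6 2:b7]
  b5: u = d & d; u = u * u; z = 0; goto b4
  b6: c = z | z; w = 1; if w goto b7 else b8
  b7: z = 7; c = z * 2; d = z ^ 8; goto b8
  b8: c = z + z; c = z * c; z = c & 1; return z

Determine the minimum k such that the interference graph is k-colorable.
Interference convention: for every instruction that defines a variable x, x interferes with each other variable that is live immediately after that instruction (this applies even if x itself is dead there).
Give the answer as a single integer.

Per-block:
  b0: def={c,w,z} ue=∅
  b1: def={w} ue={c}
  b2: def={c} ue=∅
  b3: def={d,u} ue=∅
  b4: def={u,z} ue={u,z}
  b5: def={u,z} ue={d}
  b6: def={c,w} ue={z}
  b7: def={c,d,z} ue=∅
  b8: def={c,z} ue={z}

Backward fixpoint:
  live b0: ∅→{c,z}
  live b1: {c,z}→{z}
  live b2: {z}→{z}
  live b3: {z}→{d,u,z}
  live b4: {d,u,z}→{d,z}
  live b5: {d}→{d,u,z}
  live b6: {z}→{z}
  live b7: ∅→{z}
  live b8: {z}→∅

Interfere edges:
  c↔{w,z}
  d↔{u,z}
  u↔{d,z}
  w↔{c,z}
  z↔{c,d,u,w}

Chromatic number:
  clique {c,w,z} ⇒ need ≥ 3
  3-colouring: R0={z}  R1={c,d}  R2={u,w}
  χ = 3

Answer: 3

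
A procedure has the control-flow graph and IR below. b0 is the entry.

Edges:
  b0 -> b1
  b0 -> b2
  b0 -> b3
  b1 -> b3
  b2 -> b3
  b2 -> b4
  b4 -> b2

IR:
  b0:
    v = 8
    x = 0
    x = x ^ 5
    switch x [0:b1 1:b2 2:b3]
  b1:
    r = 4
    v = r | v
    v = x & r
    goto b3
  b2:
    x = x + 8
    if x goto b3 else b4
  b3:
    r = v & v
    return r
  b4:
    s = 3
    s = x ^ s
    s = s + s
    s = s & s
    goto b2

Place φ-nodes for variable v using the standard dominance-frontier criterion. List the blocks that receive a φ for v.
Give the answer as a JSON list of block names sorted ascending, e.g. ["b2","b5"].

Answer: ["b3"]

Derivation:
idom tree: b1←b0 b2←b0 b3←b0 b4←b2
Join-block Dom:
  b2: preds {b0,b4}: {b0} ∩ {b0,b2,b4} = {b0}; idom=b0
  b3: preds {b0,b1,b2}: {b0} ∩ {b0,b1} ∩ {b0,b2} = {b0}; idom=b0

DF walk-up:
  b2←b0: walk · to b0
  b2←b4: walk b4→b2 to b0
  b3←b0: walk · to b0
  b3←b1: walk b1 to b0
  b3←b2: walk b2 to b0
  b0 → ∅
  b1 → {b3}
  b2 → {b2,b3}
  b3 → ∅
  b4 → {b2}

φ for v: defs {b0,b1}
  DF⁺ = {b3}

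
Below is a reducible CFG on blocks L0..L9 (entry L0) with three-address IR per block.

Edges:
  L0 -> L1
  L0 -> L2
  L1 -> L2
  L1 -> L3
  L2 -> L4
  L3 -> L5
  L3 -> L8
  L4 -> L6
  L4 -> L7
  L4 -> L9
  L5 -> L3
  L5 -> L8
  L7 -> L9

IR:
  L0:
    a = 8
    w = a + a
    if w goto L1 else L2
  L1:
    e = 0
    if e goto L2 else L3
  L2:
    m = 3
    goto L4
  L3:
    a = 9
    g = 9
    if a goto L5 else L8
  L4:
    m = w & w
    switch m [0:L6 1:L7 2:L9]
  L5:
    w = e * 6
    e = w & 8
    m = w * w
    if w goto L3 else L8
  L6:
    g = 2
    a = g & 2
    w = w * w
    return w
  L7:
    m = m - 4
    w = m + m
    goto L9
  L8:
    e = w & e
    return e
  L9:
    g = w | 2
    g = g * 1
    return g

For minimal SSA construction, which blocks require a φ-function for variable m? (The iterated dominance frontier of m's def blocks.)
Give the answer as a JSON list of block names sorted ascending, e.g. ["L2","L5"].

Answer: ["L3", "L8", "L9"]

Analysis:
idom tree: L1←L0 L2←L0 L3←L1 L4←L2 L5←L3 L6←L4 L7←L4 L8←L3 L9←L4
Join-block Dom:
  L2: preds {L0,L1}: {L0} ∩ {L0,L1} = {L0}; idom=L0
  L3: preds {L1,L5}: {L0,L1} ∩ {L0,L1,L3,L5} = {L0,L1}; idom=L1
  L8: preds {L3,L5}: {L0,L1,L3} ∩ {L0,L1,L3,L5} = {L0,L1,L3}; idom=L3
  L9: preds {L4,L7}: {L0,L2,L4} ∩ {L0,L2,L4,L7} = {L0,L2,L4}; idom=L4

DF walk-up:
  L2←L0: walk · to L0
  L2←L1: walk L1 to L0
  L3←L1: walk · to L1
  L3←L5: walk L5→L3 to L1
  L8←L3: walk · to L3
  L8←L5: walk L5 to L3
  L9←L4: walk · to L4
  L9←L7: walk L7 to L4
  L0 → ∅
  L1 → {L2}
  L2 → ∅
  L3 → {L3}
  L4 → ∅
  L5 → {L3,L8}
  L6 → ∅
  L7 → {L9}
  L8 → ∅
  L9 → ∅

φ for m: defs {L2,L4,L5,L7}
  DF⁺ = {L3,L8,L9}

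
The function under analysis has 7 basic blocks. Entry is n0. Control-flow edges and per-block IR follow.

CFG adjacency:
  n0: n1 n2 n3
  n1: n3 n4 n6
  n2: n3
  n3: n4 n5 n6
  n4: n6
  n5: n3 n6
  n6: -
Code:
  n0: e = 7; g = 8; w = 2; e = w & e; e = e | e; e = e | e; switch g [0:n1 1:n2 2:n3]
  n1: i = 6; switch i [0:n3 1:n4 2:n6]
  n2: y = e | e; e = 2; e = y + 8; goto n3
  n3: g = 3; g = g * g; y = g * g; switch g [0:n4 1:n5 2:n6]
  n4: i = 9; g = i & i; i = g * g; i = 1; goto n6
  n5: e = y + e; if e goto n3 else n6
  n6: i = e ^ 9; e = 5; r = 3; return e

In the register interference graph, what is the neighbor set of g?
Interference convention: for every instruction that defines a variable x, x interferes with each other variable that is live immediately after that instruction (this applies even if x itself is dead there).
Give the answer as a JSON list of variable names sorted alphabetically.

Per-block:
  n0: {e,g,w} / ∅
  n1: {i} / ∅
  n2: {e,y} / {e}
  n3: {g,y} / ∅
  n4: {g,i} / ∅
  n5: {e} / {e,y}
  n6: {e,i,r} / {e}

Backward fixpoint:
  n0 li=∅ lo={e}
  n1 li={e} lo={e}
  n2 li={e} lo={e}
  n3 li={e} lo={e,y}
  n4 li={e} lo={e}
  n5 li={e,y} lo={e}
  n6 li={e} lo=∅

Interference:
  e: {g,i,r,w,y}
  g: {e,w,y}
  i: {e}
  r: {e}
  w: {e,g}
  y: {e,g}

N(g) = ["e", "w", "y"]

Answer: ["e", "w", "y"]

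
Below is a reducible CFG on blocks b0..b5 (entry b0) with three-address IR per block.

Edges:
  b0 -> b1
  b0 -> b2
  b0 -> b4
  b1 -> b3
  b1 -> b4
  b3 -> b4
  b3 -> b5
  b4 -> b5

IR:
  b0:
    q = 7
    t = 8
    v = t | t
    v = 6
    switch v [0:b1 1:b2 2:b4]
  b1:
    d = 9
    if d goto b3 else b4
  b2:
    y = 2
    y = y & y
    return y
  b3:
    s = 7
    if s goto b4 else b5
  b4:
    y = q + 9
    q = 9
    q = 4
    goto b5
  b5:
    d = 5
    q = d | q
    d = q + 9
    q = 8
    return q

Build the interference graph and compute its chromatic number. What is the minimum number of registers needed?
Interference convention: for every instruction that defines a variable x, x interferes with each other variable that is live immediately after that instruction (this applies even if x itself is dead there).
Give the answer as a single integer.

Answer: 2

Working:
def/use:
  b0: def={q,t,v} ue=∅
  b1: def={d} ue=∅
  b2: def={y} ue=∅
  b3: def={s} ue=∅
  b4: def={q,y} ue={q}
  b5: def={d,q} ue={q}

Liveness:
  live b0: ∅→{q}
  live b1: {q}→{q}
  live b2: ∅→∅
  live b3: {q}→{q}
  live b4: {q}→{q}
  live b5: {q}→∅

Interfere edges:
  d — {q}
  q — {d,s,t,v}
  s — {q}
  t — {q}
  v — {q}
  y — ∅

Registers:
  clique {d,q} ⇒ need ≥ 2
  2-colouring: R0={q,y}  R1={d,s,t,v}
  χ = 2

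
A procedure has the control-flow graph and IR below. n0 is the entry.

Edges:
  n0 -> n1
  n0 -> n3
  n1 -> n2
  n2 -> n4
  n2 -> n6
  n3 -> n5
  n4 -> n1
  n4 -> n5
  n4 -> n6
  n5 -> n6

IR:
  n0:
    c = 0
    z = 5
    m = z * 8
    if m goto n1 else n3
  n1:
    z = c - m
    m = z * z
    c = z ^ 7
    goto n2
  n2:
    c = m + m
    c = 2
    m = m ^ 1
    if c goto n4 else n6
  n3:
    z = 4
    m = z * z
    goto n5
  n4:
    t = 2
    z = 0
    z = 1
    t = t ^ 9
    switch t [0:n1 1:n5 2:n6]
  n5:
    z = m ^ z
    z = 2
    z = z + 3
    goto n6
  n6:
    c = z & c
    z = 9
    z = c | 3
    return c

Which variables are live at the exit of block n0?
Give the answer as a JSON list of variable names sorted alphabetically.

Answer: ["c", "m"]

Working:
Per-block:
  n0: {c,m,z} / ∅
  n1: {c,m,z} / {c,m}
  n2: {c,m} / {m}
  n3: {m,z} / ∅
  n4: {t,z} / ∅
  n5: {z} / {m,z}
  n6: {c,z} / {c,z}

Live sets:
  live n0: ∅→{c,m}
  live n1: {c,m}→{m,z}
  live n2: {m,z}→{c,m,z}
  live n3: {c}→{c,m,z}
  live n4: {c,m}→{c,m,z}
  live n5: {c,m,z}→{c,z}
  live n6: {c,z}→∅

live-out(n0) = ["c", "m"]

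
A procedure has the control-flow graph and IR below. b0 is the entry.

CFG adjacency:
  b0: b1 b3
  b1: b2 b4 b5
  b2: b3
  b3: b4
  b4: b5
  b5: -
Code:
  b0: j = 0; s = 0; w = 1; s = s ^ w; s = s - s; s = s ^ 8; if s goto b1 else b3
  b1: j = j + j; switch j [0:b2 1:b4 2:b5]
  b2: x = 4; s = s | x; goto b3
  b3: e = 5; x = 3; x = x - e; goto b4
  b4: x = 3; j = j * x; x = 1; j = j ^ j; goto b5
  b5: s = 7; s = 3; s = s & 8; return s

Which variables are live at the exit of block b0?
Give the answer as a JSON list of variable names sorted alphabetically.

def/use:
  b0: def={j,s,w} ue=∅
  b1: def={j} ue={j}
  b2: def={s,x} ue={s}
  b3: def={e,x} ue=∅
  b4: def={j,x} ue={j}
  b5: def={s} ue=∅

Liveness:
  b0: in=∅ out={j,s}
  b1: in={j,s} out={j,s}
  b2: in={j,s} out={j}
  b3: in={j} out={j}
  b4: in={j} out=∅
  b5: in=∅ out=∅

live-out(b0) = ["j", "s"]

Answer: ["j", "s"]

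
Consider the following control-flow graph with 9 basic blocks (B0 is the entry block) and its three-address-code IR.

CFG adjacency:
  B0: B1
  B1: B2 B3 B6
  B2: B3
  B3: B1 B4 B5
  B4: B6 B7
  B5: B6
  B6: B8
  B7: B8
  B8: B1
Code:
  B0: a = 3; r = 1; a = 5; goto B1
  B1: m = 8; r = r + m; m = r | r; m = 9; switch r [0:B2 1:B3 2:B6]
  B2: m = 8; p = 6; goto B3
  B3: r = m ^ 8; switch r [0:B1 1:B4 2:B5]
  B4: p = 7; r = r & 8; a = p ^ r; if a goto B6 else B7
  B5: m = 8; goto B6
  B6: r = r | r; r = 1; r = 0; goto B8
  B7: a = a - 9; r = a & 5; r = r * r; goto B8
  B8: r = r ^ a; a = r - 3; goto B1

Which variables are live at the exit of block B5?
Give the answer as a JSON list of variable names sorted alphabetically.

Answer: ["a", "r"]

Derivation:
Per-block:
  B0 def {a,r} use ∅
  B1 def {m,r} use {r}
  B2 def {m,p} use ∅
  B3 def {r} use {m}
  B4 def {a,p,r} use {r}
  B5 def {m} use ∅
  B6 def {r} use {r}
  B7 def {a,r} use {a}
  B8 def {a,r} use {a,r}

Live sets:
  B0 li=∅ lo={a,r}
  B1 li={a,r} lo={a,m,r}
  B2 li={a} lo={a,m}
  B3 li={a,m} lo={a,r}
  B4 li={r} lo={a,r}
  B5 li={a,r} lo={a,r}
  B6 li={a,r} lo={a,r}
  B7 li={a} lo={a,r}
  B8 li={a,r} lo={a,r}

live-out(B5) = ["a", "r"]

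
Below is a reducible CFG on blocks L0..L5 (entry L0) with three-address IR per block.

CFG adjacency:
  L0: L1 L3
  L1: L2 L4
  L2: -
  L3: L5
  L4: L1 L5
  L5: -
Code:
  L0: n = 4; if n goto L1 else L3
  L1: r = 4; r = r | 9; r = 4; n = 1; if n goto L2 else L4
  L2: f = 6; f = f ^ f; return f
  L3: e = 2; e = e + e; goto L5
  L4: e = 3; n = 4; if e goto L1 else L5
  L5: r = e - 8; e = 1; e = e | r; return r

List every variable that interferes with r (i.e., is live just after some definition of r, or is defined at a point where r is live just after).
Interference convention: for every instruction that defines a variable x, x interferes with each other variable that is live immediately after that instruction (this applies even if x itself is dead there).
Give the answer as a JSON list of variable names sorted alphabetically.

Per-block:
  L0: {n} / ∅
  L1: {n,r} / ∅
  L2: {f} / ∅
  L3: {e} / ∅
  L4: {e,n} / ∅
  L5: {e,r} / {e}

Liveness:
  L0: in=∅ out=∅
  L1: in=∅ out=∅
  L2: in=∅ out=∅
  L3: in=∅ out={e}
  L4: in=∅ out={e}
  L5: in={e} out=∅

Interfere edges:
  e↔{n,r}
  f↔∅
  n↔{e}
  r↔{e}

N(r) = ["e"]

Answer: ["e"]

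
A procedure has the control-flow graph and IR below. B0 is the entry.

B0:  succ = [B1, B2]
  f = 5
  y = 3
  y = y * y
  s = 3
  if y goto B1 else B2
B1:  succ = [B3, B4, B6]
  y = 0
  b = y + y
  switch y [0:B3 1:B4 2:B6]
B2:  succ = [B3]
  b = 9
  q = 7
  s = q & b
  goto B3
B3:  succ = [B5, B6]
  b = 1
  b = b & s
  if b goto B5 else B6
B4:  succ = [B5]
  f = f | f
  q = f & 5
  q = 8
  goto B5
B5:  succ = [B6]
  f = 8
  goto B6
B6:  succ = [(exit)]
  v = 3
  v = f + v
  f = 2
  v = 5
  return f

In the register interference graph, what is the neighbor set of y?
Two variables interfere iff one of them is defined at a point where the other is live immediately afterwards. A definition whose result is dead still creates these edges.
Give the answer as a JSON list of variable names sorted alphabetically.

Block summaries:
  B0: def={f,s,y} ue=∅
  B1: def={b,y} ue=∅
  B2: def={b,q,s} ue=∅
  B3: def={b} ue={s}
  B4: def={f,q} ue={f}
  B5: def={f} ue=∅
  B6: def={f,v} ue={f}

Backward fixpoint:
  B0 li=∅ lo={f,s}
  B1 li={f,s} lo={f,s}
  B2 li={f} lo={f,s}
  B3 li={f,s} lo={f}
  B4 li={f} lo=∅
  B5 li=∅ lo={f}
  B6 li={f} lo=∅

Interfere edges:
  b: {f,q,s,y}
  f: {b,q,s,v,y}
  q: {b,f}
  s: {b,f,y}
  v: {f}
  y: {b,f,s}

N(y) = ["b", "f", "s"]

Answer: ["b", "f", "s"]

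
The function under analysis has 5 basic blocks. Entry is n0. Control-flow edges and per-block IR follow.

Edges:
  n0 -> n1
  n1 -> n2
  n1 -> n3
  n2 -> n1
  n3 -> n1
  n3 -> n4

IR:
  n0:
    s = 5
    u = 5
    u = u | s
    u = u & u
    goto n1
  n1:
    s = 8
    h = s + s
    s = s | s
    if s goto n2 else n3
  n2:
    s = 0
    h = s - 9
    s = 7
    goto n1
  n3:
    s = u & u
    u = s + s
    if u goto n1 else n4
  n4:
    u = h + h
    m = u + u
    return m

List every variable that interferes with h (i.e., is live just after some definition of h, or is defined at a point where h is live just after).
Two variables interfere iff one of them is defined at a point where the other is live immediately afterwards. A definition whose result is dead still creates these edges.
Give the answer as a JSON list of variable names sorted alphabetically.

Answer: ["s", "u"]

Working:
Per-block:
  n0: def={s,u} ue=∅
  n1: def={h,s} ue=∅
  n2: def={h,s} ue=∅
  n3: def={s,u} ue={u}
  n4: def={m,u} ue={h}

Live sets:
  n0 li=∅ lo={u}
  n1 li={u} lo={h,u}
  n2 li={u} lo={u}
  n3 li={h,u} lo={h,u}
  n4 li={h} lo=∅

Interference:
  h — {s,u}
  m — ∅
  s — {h,u}
  u — {h,s}

N(h) = ["s", "u"]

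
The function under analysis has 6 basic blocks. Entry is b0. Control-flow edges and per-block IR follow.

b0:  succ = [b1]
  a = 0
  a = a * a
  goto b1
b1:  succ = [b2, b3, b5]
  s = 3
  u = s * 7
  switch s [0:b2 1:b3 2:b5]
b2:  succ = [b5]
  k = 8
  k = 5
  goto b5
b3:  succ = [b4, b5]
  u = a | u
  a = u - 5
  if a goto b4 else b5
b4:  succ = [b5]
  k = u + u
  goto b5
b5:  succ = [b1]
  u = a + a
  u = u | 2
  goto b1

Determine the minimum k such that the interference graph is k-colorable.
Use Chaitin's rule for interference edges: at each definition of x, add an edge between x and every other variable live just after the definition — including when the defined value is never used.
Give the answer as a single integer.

Answer: 3

Working:
def/use:
  b0: {a} / ∅
  b1: {s,u} / ∅
  b2: {k} / ∅
  b3: {a,u} / {a,u}
  b4: {k} / {u}
  b5: {u} / {a}

Liveness:
  b0 li=∅ lo={a}
  b1 li={a} lo={a,u}
  b2 li={a} lo={a}
  b3 li={a,u} lo={a,u}
  b4 li={a,u} lo={a}
  b5 li={a} lo={a}

Conflict graph:
  a: {k,s,u}
  k: {a}
  s: {a,u}
  u: {a,s}

Chromatic number:
  clique {a,s,u} ⇒ need ≥ 3
  assign a→c0 k→c1 s→c1 u→c2 — no edge inside a register ⇒ χ ≤ 3
  χ = 3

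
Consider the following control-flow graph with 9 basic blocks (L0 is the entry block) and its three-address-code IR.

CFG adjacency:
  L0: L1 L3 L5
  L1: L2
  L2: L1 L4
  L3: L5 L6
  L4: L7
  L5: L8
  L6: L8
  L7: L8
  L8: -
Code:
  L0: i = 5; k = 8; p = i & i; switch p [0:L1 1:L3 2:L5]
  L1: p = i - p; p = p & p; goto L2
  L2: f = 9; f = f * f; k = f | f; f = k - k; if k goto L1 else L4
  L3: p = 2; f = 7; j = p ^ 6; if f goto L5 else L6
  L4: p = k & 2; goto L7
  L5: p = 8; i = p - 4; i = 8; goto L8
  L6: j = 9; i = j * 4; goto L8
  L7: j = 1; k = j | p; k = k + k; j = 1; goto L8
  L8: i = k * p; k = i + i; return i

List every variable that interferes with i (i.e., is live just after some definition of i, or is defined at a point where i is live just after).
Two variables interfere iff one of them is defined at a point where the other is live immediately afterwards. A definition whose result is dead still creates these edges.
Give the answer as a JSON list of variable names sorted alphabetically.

Block summaries:
  L0: def={i,k,p} ue=∅
  L1: def={p} ue={i,p}
  L2: def={f,k} ue=∅
  L3: def={f,j,p} ue=∅
  L4: def={p} ue={k}
  L5: def={i,p} ue=∅
  L6: def={i,j} ue=∅
  L7: def={j,k} ue={p}
  L8: def={i,k} ue={k,p}

Live sets:
  L0: in=∅ out={i,k,p}
  L1: in={i,p} out={i,p}
  L2: in={i,p} out={i,k,p}
  L3: in={k} out={k,p}
  L4: in={k} out={p}
  L5: in={k} out={k,p}
  L6: in={k,p} out={k,p}
  L7: in={p} out={k,p}
  L8: in={k,p} out=∅

Interfere edges:
  f↔{i,j,k,p}
  i↔{f,k,p}
  j↔{f,k,p}
  k↔{f,i,j,p}
  p↔{f,i,j,k}

N(i) = ["f", "k", "p"]

Answer: ["f", "k", "p"]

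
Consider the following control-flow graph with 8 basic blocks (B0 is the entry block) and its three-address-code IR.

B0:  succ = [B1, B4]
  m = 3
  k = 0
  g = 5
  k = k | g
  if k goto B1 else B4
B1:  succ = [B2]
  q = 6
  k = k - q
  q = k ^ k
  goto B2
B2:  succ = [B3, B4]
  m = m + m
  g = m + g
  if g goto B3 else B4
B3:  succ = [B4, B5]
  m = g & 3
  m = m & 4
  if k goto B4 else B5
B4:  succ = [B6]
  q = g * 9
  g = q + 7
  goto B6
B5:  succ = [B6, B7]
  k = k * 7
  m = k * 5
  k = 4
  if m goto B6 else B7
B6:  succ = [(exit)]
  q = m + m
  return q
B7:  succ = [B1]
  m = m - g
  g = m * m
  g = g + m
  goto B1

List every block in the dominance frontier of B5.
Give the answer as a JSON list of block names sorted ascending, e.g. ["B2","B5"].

idom tree: B1←B0 B2←B1 B3←B2 B4←B0 B5←B3 B6←B0 B7←B5
Dom at joins:
  B1: preds {B0,B7}: {B0} ∩ {B0,B1,B2,B3,B5,B7} = {B0}; idom=B0
  B4: preds {B0,B2,B3}: {B0} ∩ {B0,B1,B2} ∩ {B0,B1,B2,B3} = {B0}; idom=B0
  B6: preds {B4,B5}: {B0,B4} ∩ {B0,B1,B2,B3,B5} = {B0}; idom=B0

DF derivation:
  join B1 pred B0: · stop@B0
  join B1 pred B7: B7→B5→B3→B2→B1 stop@B0
  join B4 pred B0: · stop@B0
  join B4 pred B2: B2→B1 stop@B0
  join B4 pred B3: B3→B2→B1 stop@B0
  join B6 pred B4: B4 stop@B0
  join B6 pred B5: B5→B3→B2→B1 stop@B0
  B0 → ∅
  B1 → {B1,B4,B6}
  B2 → {B1,B4,B6}
  B3 → {B1,B4,B6}
  B4 → {B6}
  B5 → {B1,B6}
  B6 → ∅
  B7 → {B1}

DF(B5) = ["B1", "B6"]

Answer: ["B1", "B6"]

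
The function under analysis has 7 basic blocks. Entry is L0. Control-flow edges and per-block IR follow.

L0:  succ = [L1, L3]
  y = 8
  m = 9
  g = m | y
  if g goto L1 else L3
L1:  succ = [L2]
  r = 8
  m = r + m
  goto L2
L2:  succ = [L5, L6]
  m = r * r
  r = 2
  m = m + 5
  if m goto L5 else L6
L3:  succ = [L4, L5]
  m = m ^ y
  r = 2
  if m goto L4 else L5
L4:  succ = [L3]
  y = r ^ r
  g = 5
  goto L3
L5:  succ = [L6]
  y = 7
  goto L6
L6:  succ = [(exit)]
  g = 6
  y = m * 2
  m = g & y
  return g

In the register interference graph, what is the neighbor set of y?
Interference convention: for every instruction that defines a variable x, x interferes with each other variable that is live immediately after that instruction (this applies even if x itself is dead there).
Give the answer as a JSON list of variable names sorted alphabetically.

Block summaries:
  L0: def={g,m,y} ue=∅
  L1: def={m,r} ue={m}
  L2: def={m,r} ue={r}
  L3: def={m,r} ue={m,y}
  L4: def={g,y} ue={r}
  L5: def={y} ue=∅
  L6: def={g,m,y} ue={m}

Live sets:
  L0 li=∅ lo={m,y}
  L1 li={m} lo={r}
  L2 li={r} lo={m}
  L3 li={m,y} lo={m,r}
  L4 li={m,r} lo={m,y}
  L5 li={m} lo={m}
  L6 li={m} lo=∅

Interference:
  g — {m,y}
  m — {g,r,y}
  r — {m}
  y — {g,m}

N(y) = ["g", "m"]

Answer: ["g", "m"]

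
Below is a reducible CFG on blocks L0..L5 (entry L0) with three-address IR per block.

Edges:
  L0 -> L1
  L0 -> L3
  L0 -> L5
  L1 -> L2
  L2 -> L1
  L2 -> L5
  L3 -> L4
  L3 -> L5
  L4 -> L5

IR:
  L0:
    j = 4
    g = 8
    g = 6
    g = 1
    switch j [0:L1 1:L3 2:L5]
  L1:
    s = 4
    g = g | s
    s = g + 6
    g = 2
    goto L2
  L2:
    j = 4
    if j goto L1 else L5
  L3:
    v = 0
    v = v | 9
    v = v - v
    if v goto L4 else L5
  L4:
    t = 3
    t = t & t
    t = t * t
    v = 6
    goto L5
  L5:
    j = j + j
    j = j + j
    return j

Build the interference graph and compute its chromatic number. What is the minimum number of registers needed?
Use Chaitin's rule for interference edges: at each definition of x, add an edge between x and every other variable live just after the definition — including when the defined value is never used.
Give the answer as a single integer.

Answer: 2

Working:
Per-block:
  L0 def {g,j} use ∅
  L1 def {g,s} use {g}
  L2 def {j} use ∅
  L3 def {v} use ∅
  L4 def {t,v} use ∅
  L5 def {j} use {j}

Backward fixpoint:
  live L0: ∅→{g,j}
  live L1: {g}→{g}
  live L2: {g}→{g,j}
  live L3: {j}→{j}
  live L4: {j}→{j}
  live L5: {j}→∅

Interference:
  g↔{j,s}
  j↔{g,t,v}
  s↔{g}
  t↔{j}
  v↔{j}

Colouring:
  lower bound: {g,j} mutually conflict ⇒ χ ≥ 2
  assign g→R1 j→R0 s→R0 t→R1 v→R1 — no edge inside a register ⇒ χ ≤ 2
  χ = 2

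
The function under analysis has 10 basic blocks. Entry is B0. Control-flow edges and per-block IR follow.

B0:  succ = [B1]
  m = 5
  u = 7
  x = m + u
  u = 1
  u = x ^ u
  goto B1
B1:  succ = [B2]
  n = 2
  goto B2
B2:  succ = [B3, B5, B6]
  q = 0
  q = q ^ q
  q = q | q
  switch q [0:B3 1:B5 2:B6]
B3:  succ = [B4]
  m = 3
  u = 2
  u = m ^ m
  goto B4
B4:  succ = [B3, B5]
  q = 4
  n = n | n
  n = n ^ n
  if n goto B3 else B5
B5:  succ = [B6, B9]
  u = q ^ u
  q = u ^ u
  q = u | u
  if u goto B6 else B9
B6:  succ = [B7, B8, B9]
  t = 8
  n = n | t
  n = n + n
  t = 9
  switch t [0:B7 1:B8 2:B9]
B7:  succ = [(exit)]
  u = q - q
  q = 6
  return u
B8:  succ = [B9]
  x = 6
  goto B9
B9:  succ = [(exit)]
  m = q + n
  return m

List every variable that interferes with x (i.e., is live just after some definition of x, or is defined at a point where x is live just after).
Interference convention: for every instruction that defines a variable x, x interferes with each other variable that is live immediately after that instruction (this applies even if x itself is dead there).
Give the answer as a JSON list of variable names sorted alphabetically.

Answer: ["n", "q", "u"]

Analysis:
Block summaries:
  B0: def={m,u,x} ue=∅
  B1: def={n} ue=∅
  B2: def={q} ue=∅
  B3: def={m,u} ue=∅
  B4: def={n,q} ue={n}
  B5: def={q,u} ue={q,u}
  B6: def={n,t} ue={n}
  B7: def={q,u} ue={q}
  B8: def={x} ue=∅
  B9: def={m} ue={n,q}

Live sets:
  B0 li=∅ lo={u}
  B1 li={u} lo={n,u}
  B2 li={n,u} lo={n,q,u}
  B3 li={n} lo={n,u}
  B4 li={n,u} lo={n,q,u}
  B5 li={n,q,u} lo={n,q}
  B6 li={n,q} lo={n,q}
  B7 li={q} lo=∅
  B8 li={n,q} lo={n,q}
  B9 li={n,q} lo=∅

Conflict graph:
  m — {n,u}
  n — {m,q,t,u,x}
  q — {n,t,u,x}
  t — {n,q}
  u — {m,n,q,x}
  x — {n,q,u}

N(x) = ["n", "q", "u"]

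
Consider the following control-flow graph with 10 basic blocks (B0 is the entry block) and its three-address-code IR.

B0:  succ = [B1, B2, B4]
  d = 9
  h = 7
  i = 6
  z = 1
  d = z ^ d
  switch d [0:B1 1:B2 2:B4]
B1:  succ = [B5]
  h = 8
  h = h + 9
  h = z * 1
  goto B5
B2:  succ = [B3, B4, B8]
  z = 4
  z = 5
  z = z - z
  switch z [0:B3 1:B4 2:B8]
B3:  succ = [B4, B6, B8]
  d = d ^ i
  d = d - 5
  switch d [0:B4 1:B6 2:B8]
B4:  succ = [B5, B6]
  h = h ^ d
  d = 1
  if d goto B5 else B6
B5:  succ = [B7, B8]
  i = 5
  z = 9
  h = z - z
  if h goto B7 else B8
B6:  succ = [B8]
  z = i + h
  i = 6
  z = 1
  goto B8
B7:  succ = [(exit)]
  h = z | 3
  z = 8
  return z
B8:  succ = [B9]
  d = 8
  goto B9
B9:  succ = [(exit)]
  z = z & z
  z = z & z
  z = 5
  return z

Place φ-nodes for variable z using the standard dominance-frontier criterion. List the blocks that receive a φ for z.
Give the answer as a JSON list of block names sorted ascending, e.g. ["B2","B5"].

Answer: ["B4", "B5", "B6", "B8"]

Working:
idom tree: B1←B0 B2←B0 B3←B2 B4←B0 B5←B0 B6←B0 B7←B5 B8←B0 B9←B8
Join-block Dom:
  B4: preds {B0,B2,B3}: {B0} ∩ {B0,B2} ∩ {B0,B2,B3} = {B0}; idom=B0
  B5: preds {B1,B4}: {B0,B1} ∩ {B0,B4} = {B0}; idom=B0
  B6: preds {B3,B4}: {B0,B2,B3} ∩ {B0,B4} = {B0}; idom=B0
  B8: preds {B2,B3,B5,B6}: {B0,B2} ∩ {B0,B2,B3} ∩ {B0,B5} ∩ {B0,B6} = {B0}; idom=B0

DF walk-up:
  B4←B0: walk · to B0
  B4←B2: walk B2 to B0
  B4←B3: walk B3→B2 to B0
  B5←B1: walk B1 to B0
  B5←B4: walk B4 to B0
  B6←B3: walk B3→B2 to B0
  B6←B4: walk B4 to B0
  B8←B2: walk B2 to B0
  B8←B3: walk B3→B2 to B0
  B8←B5: walk B5 to B0
  B8←B6: walk B6 to B0
  DF(B0)=∅
  DF(B1)={B5}
  DF(B2)={B4,B6,B8}
  DF(B3)={B4,B6,B8}
  DF(B4)={B5,B6}
  DF(B5)={B8}
  DF(B6)={B8}
  DF(B7)=∅
  DF(B8)=∅
  DF(B9)=∅

φ for z: defs {B0,B2,B5,B6,B7,B9}
  DF⁺ = {B4,B5,B6,B8}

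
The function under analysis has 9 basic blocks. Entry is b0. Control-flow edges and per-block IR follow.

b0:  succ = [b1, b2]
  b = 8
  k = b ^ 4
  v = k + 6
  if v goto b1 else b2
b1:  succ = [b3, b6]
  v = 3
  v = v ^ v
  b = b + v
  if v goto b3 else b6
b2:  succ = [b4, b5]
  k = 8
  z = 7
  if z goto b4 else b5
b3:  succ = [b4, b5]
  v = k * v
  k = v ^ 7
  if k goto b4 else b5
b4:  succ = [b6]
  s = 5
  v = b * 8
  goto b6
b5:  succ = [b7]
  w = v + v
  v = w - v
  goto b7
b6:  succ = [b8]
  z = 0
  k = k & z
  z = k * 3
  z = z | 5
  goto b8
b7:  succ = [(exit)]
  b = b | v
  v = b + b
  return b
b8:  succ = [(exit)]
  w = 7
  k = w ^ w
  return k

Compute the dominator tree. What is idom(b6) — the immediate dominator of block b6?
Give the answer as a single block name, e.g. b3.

Answer: b0

Derivation:
idom tree: b1←b0 b2←b0 b3←b1 b4←b0 b5←b0 b6←b0 b7←b5 b8←b6
Dom at joins:
  b4: preds {b2,b3}: {b0,b2} ∩ {b0,b1,b3} = {b0}; idom=b0
  b5: preds {b2,b3}: {b0,b2} ∩ {b0,b1,b3} = {b0}; idom=b0
  b6: preds {b1,b4}: {b0,b1} ∩ {b0,b4} = {b0}; idom=b0

idom(b6) = b0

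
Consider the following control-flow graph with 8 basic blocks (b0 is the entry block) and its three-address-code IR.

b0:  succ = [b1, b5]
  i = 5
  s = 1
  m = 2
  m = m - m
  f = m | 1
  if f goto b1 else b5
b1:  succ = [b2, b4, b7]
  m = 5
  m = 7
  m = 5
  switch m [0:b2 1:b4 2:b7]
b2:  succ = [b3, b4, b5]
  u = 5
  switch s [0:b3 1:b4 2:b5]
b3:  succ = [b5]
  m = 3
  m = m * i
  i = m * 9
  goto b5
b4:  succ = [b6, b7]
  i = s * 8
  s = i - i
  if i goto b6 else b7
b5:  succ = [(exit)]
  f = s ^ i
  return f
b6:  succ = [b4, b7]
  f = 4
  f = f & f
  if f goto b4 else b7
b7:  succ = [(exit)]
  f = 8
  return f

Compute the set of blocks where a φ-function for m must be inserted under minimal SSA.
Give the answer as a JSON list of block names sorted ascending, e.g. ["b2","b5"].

Answer: ["b5"]

Derivation:
idom tree: b1←b0 b2←b1 b3←b2 b4←b1 b5←b0 b6←b4 b7←b1
Dom at joins:
  b4: preds {b1,b2,b6}: {b0,b1} ∩ {b0,b1,b2} ∩ {b0,b1,b4,b6} = {b0,b1}; idom=b1
  b5: preds {b0,b2,b3}: {b0} ∩ {b0,b1,b2} ∩ {b0,b1,b2,b3} = {b0}; idom=b0
  b7: preds {b1,b4,b6}: {b0,b1} ∩ {b0,b1,b4} ∩ {b0,b1,b4,b6} = {b0,b1}; idom=b1

DF derivation:
  b4←b1: walk · to b1
  b4←b2: walk b2 to b1
  b4←b6: walk b6→b4 to b1
  b5←b0: walk · to b0
  b5←b2: walk b2→b1 to b0
  b5←b3: walk b3→b2→b1 to b0
  b7←b1: walk · to b1
  b7←b4: walk b4 to b1
  b7←b6: walk b6→b4 to b1
  b0: DF=∅
  b1: DF={b5}
  b2: DF={b4,b5}
  b3: DF={b5}
  b4: DF={b4,b7}
  b5: DF=∅
  b6: DF={b4,b7}
  b7: DF=∅

φ for m: defs {b0,b1,b3}
  DF⁺ = {b5}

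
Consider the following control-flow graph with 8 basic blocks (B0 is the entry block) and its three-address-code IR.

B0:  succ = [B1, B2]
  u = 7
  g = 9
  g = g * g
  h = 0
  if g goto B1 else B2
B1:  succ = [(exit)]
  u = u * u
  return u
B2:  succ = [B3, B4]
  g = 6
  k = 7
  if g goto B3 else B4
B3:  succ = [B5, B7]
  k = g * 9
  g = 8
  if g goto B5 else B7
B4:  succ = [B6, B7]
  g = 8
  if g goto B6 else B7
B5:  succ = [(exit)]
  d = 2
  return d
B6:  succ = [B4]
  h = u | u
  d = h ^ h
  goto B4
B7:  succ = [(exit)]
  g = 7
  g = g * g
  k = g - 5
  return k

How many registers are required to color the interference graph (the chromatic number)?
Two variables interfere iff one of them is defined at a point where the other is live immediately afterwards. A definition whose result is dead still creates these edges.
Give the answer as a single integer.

def/use:
  B0: def={g,h,u} ue=∅
  B1: def={u} ue={u}
  B2: def={g,k} ue=∅
  B3: def={g,k} ue={g}
  B4: def={g} ue=∅
  B5: def={d} ue=∅
  B6: def={d,h} ue={u}
  B7: def={g,k} ue=∅

Backward fixpoint:
  B0 li=∅ lo={u}
  B1 li={u} lo=∅
  B2 li={u} lo={g,u}
  B3 li={g} lo=∅
  B4 li={u} lo={u}
  B5 li=∅ lo=∅
  B6 li={u} lo={u}
  B7 li=∅ lo=∅

Interfere edges:
  d↔{u}
  g↔{h,k,u}
  h↔{g,u}
  k↔{g,u}
  u↔{d,g,h,k}

Colouring:
  {g,h,u} pairwise interfere (3-clique) ⇒ χ ≥ 3
  3-colouring: r0={u}  r1={d,g}  r2={h,k}
  χ = 3

Answer: 3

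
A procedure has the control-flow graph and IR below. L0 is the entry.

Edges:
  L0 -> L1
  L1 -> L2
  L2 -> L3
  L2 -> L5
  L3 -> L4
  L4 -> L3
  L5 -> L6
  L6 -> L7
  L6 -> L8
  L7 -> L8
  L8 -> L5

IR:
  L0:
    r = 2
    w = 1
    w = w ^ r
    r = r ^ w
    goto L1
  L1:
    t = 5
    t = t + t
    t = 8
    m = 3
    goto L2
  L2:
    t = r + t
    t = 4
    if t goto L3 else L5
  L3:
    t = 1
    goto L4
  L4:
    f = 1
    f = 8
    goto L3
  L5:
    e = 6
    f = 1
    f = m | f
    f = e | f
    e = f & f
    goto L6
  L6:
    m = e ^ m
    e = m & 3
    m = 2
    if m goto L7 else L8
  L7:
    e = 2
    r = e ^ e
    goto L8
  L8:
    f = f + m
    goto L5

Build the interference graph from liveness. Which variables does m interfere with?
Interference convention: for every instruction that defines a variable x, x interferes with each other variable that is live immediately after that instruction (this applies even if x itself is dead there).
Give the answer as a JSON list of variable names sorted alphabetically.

def/use:
  L0 def {r,w} use ∅
  L1 def {m,t} use ∅
  L2 def {t} use {r,t}
  L3 def {t} use ∅
  L4 def {f} use ∅
  L5 def {e,f} use {m}
  L6 def {e,m} use {e,m}
  L7 def {e,r} use ∅
  L8 def {f} use {f,m}

Liveness:
  live L0: ∅→{r}
  live L1: {r}→{m,r,t}
  live L2: {m,r,t}→{m}
  live L3: ∅→∅
  live L4: ∅→∅
  live L5: {m}→{e,f,m}
  live L6: {e,f,m}→{f,m}
  live L7: {f,m}→{f,m}
  live L8: {f,m}→{m}

Interference:
  e: {f,m}
  f: {e,m,r}
  m: {e,f,r,t}
  r: {f,m,t,w}
  t: {m,r}
  w: {r}

N(m) = ["e", "f", "r", "t"]

Answer: ["e", "f", "r", "t"]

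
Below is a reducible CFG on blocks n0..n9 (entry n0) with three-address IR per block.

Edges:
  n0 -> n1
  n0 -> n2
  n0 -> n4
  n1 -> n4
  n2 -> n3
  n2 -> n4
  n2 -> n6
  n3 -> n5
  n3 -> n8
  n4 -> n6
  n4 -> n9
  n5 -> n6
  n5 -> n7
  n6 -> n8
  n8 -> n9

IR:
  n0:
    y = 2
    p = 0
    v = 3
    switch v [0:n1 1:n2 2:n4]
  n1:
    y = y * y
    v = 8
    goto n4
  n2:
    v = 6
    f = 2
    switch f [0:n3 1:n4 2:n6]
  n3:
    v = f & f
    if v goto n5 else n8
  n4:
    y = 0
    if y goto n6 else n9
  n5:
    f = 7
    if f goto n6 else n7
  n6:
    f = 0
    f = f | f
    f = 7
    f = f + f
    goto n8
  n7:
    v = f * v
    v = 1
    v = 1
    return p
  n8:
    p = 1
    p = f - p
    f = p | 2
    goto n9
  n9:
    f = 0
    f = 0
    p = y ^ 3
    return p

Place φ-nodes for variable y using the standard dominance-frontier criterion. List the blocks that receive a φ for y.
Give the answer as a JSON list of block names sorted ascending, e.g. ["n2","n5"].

idom tree: n1←n0 n2←n0 n3←n2 n4←n0 n5←n3 n6←n0 n7←n5 n8←n0 n9←n0
Dom∩ at merges:
  n4: preds {n0,n1,n2}: {n0} ∩ {n0,n1} ∩ {n0,n2} = {n0}; idom=n0
  n6: preds {n2,n4,n5}: {n0,n2} ∩ {n0,n4} ∩ {n0,n2,n3,n5} = {n0}; idom=n0
  n8: preds {n3,n6}: {n0,n2,n3} ∩ {n0,n6} = {n0}; idom=n0
  n9: preds {n4,n8}: {n0,n4} ∩ {n0,n8} = {n0}; idom=n0

DF walk-up:
  n4←n0: walk · to n0
  n4←n1: walk n1 to n0
  n4←n2: walk n2 to n0
  n6←n2: walk n2 to n0
  n6←n4: walk n4 to n0
  n6←n5: walk n5→n3→n2 to n0
  n8←n3: walk n3→n2 to n0
  n8←n6: walk n6 to n0
  n9←n4: walk n4 to n0
  n9←n8: walk n8 to n0
  DF(n0)=∅
  DF(n1)={n4}
  DF(n2)={n4,n6,n8}
  DF(n3)={n6,n8}
  DF(n4)={n6,n9}
  DF(n5)={n6}
  DF(n6)={n8}
  DF(n7)=∅
  DF(n8)={n9}
  DF(n9)=∅

φ for y: defs {n0,n1,n4}
  DF⁺ = {n4,n6,n8,n9}

Answer: ["n4", "n6", "n8", "n9"]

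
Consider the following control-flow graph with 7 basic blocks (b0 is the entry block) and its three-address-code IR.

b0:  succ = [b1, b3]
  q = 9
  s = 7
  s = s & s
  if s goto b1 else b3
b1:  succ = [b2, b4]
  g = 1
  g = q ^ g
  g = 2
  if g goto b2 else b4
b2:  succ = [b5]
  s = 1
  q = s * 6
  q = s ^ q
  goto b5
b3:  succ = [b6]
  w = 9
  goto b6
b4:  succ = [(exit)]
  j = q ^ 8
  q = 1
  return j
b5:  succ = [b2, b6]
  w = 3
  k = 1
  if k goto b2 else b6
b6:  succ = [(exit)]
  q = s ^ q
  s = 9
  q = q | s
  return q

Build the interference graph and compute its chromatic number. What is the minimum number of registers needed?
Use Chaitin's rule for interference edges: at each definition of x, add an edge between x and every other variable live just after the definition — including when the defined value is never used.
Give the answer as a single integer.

Answer: 3

Derivation:
Block summaries:
  b0 def {q,s} use ∅
  b1 def {g} use {q}
  b2 def {q,s} use ∅
  b3 def {w} use ∅
  b4 def {j,q} use {q}
  b5 def {k,w} use ∅
  b6 def {q,s} use {q,s}

Liveness:
  live b0: ∅→{q,s}
  live b1: {q}→{q}
  live b2: ∅→{q,s}
  live b3: {q,s}→{q,s}
  live b4: {q}→∅
  live b5: {q,s}→{q,s}
  live b6: {q,s}→∅

Conflict graph:
  g — {q}
  j — {q}
  k — {q,s}
  q — {g,j,k,s,w}
  s — {k,q,w}
  w — {q,s}

Chromatic number:
  lower bound: {k,q,s} mutually conflict ⇒ χ ≥ 3
  assign g→R1 j→R1 k→R2 q→R0 s→R1 w→R2 — no edge inside a register ⇒ χ ≤ 3
  χ = 3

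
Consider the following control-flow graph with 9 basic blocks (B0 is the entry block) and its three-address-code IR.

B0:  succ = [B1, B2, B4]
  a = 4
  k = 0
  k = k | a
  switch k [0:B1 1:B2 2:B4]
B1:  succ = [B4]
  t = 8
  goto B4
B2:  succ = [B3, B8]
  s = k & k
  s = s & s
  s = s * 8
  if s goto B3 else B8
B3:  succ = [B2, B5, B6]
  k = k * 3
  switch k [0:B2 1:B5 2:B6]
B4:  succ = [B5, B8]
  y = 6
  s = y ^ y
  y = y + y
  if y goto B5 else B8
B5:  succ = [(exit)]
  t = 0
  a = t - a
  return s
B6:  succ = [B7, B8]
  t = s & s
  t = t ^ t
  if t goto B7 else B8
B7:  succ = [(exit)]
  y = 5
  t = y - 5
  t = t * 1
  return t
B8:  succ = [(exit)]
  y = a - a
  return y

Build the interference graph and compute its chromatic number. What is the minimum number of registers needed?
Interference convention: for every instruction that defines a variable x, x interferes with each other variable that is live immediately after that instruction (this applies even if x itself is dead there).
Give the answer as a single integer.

def/use:
  B0: {a,k} / ∅
  B1: {t} / ∅
  B2: {s} / {k}
  B3: {k} / {k}
  B4: {s,y} / ∅
  B5: {a,t} / {a,s}
  B6: {t} / {s}
  B7: {t,y} / ∅
  B8: {y} / {a}

Live sets:
  B0 li=∅ lo={a,k}
  B1 li={a} lo={a}
  B2 li={a,k} lo={a,k,s}
  B3 li={a,k,s} lo={a,k,s}
  B4 li={a} lo={a,s}
  B5 li={a,s} lo=∅
  B6 li={a,s} lo={a}
  B7 li=∅ lo=∅
  B8 li={a} lo=∅

Interference:
  a — {k,s,t,y}
  k — {a,s}
  s — {a,k,t,y}
  t — {a,s}
  y — {a,s}

Registers:
  {a,k,s} pairwise interfere (3-clique) ⇒ χ ≥ 3
  3-colouring: R0={a}  R1={s}  R2={k,t,y}
  χ = 3

Answer: 3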